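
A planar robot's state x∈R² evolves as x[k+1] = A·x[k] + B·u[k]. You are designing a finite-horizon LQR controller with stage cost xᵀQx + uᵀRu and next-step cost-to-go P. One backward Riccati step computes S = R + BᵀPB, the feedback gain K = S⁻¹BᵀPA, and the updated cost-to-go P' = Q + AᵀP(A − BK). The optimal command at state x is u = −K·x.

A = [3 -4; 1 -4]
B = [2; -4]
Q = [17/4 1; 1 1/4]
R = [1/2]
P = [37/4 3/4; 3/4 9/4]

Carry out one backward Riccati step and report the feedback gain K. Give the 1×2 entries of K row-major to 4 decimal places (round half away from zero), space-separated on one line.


0.6341 -0.5203

BᵀP = [15.5000 -7.5000]
S = R + BᵀPB = [1/2] + [61.0000] = [61.5000]
BᵀPA = [39.0000 -32.0000]
K = S⁻¹·BᵀPA = [0.6341 -0.5203]
A−BK = [1.7317 -2.9593; 3.5366 -6.0813]
AᵀP(A−BK) = [65.2683 -111.7073; -111.7073 191.3496]
P' = Q + AᵀP(A−BK) = [69.5183 -110.7073; -110.7073 191.5996]
tr(P') = 261.1179


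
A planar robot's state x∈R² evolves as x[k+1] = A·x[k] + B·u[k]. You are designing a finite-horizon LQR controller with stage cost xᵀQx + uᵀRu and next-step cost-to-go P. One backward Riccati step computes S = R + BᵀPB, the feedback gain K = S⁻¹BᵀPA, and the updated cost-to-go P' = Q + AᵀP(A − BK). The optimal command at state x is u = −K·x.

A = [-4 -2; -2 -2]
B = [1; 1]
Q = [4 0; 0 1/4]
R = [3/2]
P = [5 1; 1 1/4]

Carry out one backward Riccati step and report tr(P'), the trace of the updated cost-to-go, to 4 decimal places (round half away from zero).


BᵀP = [6.0000 1.2500]
S = R + BᵀPB = [3/2] + [7.2500] = [8.7500]
BᵀPA = [-26.5000 -14.5000]
K = S⁻¹·BᵀPA = [-3.0286 -1.6571]
A−BK = [-0.9714 -0.3429; 1.0286 -0.3429]
AᵀP(A−BK) = [16.7429 9.0857; 9.0857 4.9714]
P' = Q + AᵀP(A−BK) = [20.7429 9.0857; 9.0857 5.2214]
tr(P') = 25.9643

25.9643


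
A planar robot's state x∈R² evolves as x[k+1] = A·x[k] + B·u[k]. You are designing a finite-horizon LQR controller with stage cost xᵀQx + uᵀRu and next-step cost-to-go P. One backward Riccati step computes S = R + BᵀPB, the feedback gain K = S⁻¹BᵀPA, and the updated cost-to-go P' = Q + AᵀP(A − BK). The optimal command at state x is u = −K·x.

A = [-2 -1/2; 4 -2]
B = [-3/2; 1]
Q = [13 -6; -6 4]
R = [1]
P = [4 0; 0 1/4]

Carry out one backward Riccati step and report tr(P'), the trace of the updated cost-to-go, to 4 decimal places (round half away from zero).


BᵀP = [-6.0000 0.2500]
S = R + BᵀPB = [1] + [9.2500] = [10.2500]
BᵀPA = [13.0000 2.5000]
K = S⁻¹·BᵀPA = [1.2683 0.2439]
A−BK = [-0.0976 -0.1341; 2.7317 -2.2439]
AᵀP(A−BK) = [3.5122 -1.1707; -1.1707 1.3902]
P' = Q + AᵀP(A−BK) = [16.5122 -7.1707; -7.1707 5.3902]
tr(P') = 21.9024

21.9024


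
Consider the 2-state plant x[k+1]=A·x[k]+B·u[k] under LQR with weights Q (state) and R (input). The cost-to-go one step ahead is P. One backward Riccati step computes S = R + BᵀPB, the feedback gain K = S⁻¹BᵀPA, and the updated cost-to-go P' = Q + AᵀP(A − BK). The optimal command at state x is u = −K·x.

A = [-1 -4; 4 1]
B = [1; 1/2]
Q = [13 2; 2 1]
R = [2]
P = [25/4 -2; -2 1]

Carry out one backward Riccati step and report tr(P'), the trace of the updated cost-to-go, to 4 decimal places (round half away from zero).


BᵀP = [5.2500 -1.5000]
S = R + BᵀPB = [2] + [4.5000] = [6.5000]
BᵀPA = [-11.2500 -22.5000]
K = S⁻¹·BᵀPA = [-1.7308 -3.4615]
A−BK = [0.7308 -0.5385; 4.8654 2.7308]
AᵀP(A−BK) = [18.7788 24.0577; 24.0577 39.1154]
P' = Q + AᵀP(A−BK) = [31.7788 26.0577; 26.0577 40.1154]
tr(P') = 71.8942

71.8942


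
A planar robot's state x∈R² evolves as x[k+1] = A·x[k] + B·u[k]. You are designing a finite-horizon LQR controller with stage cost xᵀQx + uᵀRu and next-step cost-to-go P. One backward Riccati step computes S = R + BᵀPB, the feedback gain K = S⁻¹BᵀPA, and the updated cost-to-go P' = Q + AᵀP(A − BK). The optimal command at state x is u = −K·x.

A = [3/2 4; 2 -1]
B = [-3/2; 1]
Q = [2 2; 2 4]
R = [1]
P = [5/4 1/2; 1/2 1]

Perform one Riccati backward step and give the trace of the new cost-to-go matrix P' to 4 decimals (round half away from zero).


22.0943

BᵀP = [-1.3750 0.2500]
S = R + BᵀPB = [1] + [2.3125] = [3.3125]
BᵀPA = [-1.5625 -5.7500]
K = S⁻¹·BᵀPA = [-0.4717 -1.7358]
A−BK = [0.7925 1.3962; 2.4717 0.7358]
AᵀP(A−BK) = [9.0755 6.0377; 6.0377 7.0189]
P' = Q + AᵀP(A−BK) = [11.0755 8.0377; 8.0377 11.0189]
tr(P') = 22.0943


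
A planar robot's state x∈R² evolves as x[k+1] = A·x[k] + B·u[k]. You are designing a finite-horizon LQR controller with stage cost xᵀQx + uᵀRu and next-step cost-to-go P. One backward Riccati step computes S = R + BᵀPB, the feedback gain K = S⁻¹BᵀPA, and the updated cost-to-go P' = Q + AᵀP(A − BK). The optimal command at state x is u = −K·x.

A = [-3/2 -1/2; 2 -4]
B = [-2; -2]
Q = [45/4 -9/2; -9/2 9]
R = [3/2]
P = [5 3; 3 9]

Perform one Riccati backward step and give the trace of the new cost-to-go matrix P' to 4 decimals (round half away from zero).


BᵀP = [-16.0000 -24.0000]
S = R + BᵀPB = [3/2] + [80.0000] = [81.5000]
BᵀPA = [-24.0000 104.0000]
K = S⁻¹·BᵀPA = [-0.2945 1.2761]
A−BK = [-2.0890 2.0521; 1.4110 -1.4479]
AᵀP(A−BK) = [22.1825 -22.6242; -22.6242 24.5383]
P' = Q + AᵀP(A−BK) = [33.4325 -27.1242; -27.1242 33.5383]
tr(P') = 66.9709

66.9709


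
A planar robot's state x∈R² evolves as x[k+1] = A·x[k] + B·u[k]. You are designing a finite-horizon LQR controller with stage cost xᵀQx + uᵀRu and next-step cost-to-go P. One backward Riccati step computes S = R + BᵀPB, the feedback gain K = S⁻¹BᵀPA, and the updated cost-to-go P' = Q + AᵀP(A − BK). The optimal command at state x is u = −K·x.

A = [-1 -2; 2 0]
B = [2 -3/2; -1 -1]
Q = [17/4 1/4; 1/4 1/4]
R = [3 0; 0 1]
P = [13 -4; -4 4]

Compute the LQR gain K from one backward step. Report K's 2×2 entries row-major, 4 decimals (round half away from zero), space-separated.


-0.9625 -0.5382 -0.5511 0.5951

BᵀP = [30.0000 -12.0000; -15.5000 2.0000]
S = R + BᵀPB = [3 0; 0 1] + [72.0000 -33.0000; -33.0000 21.2500] = [75.0000 -33.0000; -33.0000 22.2500]
BᵀPA = [-54.0000 -60.0000; 19.5000 31.0000]
K = S⁻¹·BᵀPA = [-0.9625 -0.5382; -0.5511 0.5951]
A−BK = [0.0983 -0.0310; 0.4864 0.0569]
AᵀP(A−BK) = [3.7723 1.3351; 1.3351 1.2626]
P' = Q + AᵀP(A−BK) = [8.0223 1.5851; 1.5851 1.5126]
tr(P') = 9.5349


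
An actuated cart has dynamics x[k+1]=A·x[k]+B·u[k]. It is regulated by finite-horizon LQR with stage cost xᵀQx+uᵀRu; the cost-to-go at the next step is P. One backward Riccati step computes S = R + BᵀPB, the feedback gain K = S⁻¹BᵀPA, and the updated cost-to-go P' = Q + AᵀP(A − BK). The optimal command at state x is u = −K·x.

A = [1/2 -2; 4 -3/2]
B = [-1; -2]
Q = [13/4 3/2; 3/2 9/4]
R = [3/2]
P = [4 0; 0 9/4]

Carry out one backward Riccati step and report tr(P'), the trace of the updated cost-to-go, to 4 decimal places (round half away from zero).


BᵀP = [-4.0000 -4.5000]
S = R + BᵀPB = [3/2] + [13.0000] = [14.5000]
BᵀPA = [-20.0000 14.7500]
K = S⁻¹·BᵀPA = [-1.3793 1.0172]
A−BK = [-0.8793 -0.9828; 1.2414 0.5345]
AᵀP(A−BK) = [9.4138 2.8448; 2.8448 6.0582]
P' = Q + AᵀP(A−BK) = [12.6638 4.3448; 4.3448 8.3082]
tr(P') = 20.9720

20.9720


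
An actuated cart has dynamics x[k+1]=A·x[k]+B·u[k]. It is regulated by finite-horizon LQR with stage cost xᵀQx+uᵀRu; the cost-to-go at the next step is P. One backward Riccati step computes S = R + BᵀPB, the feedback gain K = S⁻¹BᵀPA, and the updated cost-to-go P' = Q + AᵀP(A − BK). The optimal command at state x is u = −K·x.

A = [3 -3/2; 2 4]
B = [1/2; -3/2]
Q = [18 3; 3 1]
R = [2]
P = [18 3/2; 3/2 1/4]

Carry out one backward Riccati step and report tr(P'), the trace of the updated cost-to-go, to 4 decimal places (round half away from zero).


BᵀP = [6.7500 0.3750]
S = R + BᵀPB = [2] + [2.8125] = [4.8125]
BᵀPA = [21.0000 -8.6250]
K = S⁻¹·BᵀPA = [4.3636 -1.7922]
A−BK = [0.8182 -0.6039; 8.5455 1.3117]
AᵀP(A−BK) = [89.3636 -27.8636; -27.8636 11.0422]
P' = Q + AᵀP(A−BK) = [107.3636 -24.8636; -24.8636 12.0422]
tr(P') = 119.4058

119.4058


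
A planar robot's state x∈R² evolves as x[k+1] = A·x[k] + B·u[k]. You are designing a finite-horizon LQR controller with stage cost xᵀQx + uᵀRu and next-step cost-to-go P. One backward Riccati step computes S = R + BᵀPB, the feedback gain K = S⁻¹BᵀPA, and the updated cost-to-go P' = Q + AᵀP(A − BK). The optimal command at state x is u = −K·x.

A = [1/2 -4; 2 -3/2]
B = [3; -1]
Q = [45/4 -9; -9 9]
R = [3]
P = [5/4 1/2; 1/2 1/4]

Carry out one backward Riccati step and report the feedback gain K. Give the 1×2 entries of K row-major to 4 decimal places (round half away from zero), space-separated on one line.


0.3587 -1.2935

BᵀP = [3.2500 1.2500]
S = R + BᵀPB = [3] + [8.5000] = [11.5000]
BᵀPA = [4.1250 -14.8750]
K = S⁻¹·BᵀPA = [0.3587 -1.2935]
A−BK = [-0.5761 -0.1196; 2.3587 -2.7935]
AᵀP(A−BK) = [0.8329 -2.2894; -2.2894 7.3220]
P' = Q + AᵀP(A−BK) = [12.0829 -11.2894; -11.2894 16.3220]
tr(P') = 28.4049


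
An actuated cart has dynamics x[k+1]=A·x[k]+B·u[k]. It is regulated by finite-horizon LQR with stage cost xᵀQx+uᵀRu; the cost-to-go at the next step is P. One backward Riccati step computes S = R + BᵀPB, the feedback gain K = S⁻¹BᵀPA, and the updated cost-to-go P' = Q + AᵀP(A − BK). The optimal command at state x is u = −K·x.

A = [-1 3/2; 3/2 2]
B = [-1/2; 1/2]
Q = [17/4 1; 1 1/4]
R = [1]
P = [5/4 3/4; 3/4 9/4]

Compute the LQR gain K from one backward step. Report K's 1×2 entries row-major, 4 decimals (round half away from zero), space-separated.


0.9167 0.7500

BᵀP = [-0.2500 0.7500]
S = R + BᵀPB = [1] + [0.5000] = [1.5000]
BᵀPA = [1.3750 1.1250]
K = S⁻¹·BᵀPA = [0.9167 0.7500]
A−BK = [-0.5417 1.8750; 1.0417 1.6250]
AᵀP(A−BK) = [2.8021 4.0313; 4.0313 15.4688]
P' = Q + AᵀP(A−BK) = [7.0521 5.0313; 5.0313 15.7188]
tr(P') = 22.7708


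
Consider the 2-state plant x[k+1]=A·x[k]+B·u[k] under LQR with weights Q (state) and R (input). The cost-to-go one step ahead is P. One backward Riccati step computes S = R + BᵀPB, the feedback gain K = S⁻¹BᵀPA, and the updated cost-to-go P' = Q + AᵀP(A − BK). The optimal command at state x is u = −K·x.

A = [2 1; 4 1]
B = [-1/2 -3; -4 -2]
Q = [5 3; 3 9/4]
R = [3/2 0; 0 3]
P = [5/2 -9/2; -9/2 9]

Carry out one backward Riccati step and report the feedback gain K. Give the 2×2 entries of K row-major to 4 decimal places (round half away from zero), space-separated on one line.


BᵀP = [16.7500 -33.7500; 1.5000 -4.5000]
S = R + BᵀPB = [3/2 0; 0 3] + [126.6250 17.2500; 17.2500 4.5000] = [128.1250 17.2500; 17.2500 7.5000]
BᵀPA = [-101.5000 -17.0000; -15.0000 -3.0000]
K = S⁻¹·BᵀPA = [-0.7575 -0.1142; -0.2578 -0.1374]
A−BK = [0.8479 0.5308; 0.4545 0.2685]
AᵀP(A−BK) = [1.2482 0.3493; 0.3493 0.1467]
P' = Q + AᵀP(A−BK) = [6.2482 3.3493; 3.3493 2.3967]
tr(P') = 8.6449

-0.7575 -0.1142 -0.2578 -0.1374


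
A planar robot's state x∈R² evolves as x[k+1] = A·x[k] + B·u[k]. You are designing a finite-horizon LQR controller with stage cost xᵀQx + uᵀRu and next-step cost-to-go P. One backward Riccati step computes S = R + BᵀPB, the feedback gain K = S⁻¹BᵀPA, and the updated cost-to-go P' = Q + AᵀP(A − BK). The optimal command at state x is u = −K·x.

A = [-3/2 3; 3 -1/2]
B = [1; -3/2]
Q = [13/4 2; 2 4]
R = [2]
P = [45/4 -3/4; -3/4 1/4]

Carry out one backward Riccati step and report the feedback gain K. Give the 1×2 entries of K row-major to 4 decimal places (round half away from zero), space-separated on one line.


-1.3658 2.3463

BᵀP = [12.3750 -1.1250]
S = R + BᵀPB = [2] + [14.0625] = [16.0625]
BᵀPA = [-21.9375 37.6875]
K = S⁻¹·BᵀPA = [-1.3658 2.3463]
A−BK = [-0.1342 0.6537; 0.9514 3.0195]
AᵀP(A−BK) = [4.3512 -6.8405; -6.8405 15.1362]
P' = Q + AᵀP(A−BK) = [7.6012 -4.8405; -4.8405 19.1362]
tr(P') = 26.7374


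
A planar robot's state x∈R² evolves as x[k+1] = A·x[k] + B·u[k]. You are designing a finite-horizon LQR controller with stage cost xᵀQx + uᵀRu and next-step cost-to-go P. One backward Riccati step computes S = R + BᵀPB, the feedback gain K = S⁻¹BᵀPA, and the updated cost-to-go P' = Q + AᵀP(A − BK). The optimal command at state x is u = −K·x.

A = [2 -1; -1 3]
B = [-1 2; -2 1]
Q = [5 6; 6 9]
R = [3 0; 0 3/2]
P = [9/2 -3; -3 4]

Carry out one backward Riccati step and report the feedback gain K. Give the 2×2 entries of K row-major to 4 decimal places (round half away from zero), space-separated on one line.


0.9357 -1.6667 1.3801 -1.3333

BᵀP = [1.5000 -5.0000; 6.0000 -2.0000]
S = R + BᵀPB = [3 0; 0 3/2] + [8.5000 -2.0000; -2.0000 10.0000] = [11.5000 -2.0000; -2.0000 11.5000]
BᵀPA = [8.0000 -16.5000; 14.0000 -12.0000]
K = S⁻¹·BᵀPA = [0.9357 -1.6667; 1.3801 -1.3333]
A−BK = [0.1754 0.0000; -0.5088 1.0000]
AᵀP(A−BK) = [7.1930 -10.0000; -10.0000 15.0000]
P' = Q + AᵀP(A−BK) = [12.1930 -4.0000; -4.0000 24.0000]
tr(P') = 36.1930


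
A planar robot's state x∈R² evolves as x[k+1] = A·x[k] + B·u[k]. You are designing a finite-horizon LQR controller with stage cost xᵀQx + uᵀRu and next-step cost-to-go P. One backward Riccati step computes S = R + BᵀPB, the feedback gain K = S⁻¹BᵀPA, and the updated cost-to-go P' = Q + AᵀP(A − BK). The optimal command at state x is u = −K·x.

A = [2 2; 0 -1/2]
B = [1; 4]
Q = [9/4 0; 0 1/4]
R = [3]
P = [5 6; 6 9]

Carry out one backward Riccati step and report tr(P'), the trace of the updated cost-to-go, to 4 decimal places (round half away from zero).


BᵀP = [29.0000 42.0000]
S = R + BᵀPB = [3] + [197.0000] = [200.0000]
BᵀPA = [58.0000 37.0000]
K = S⁻¹·BᵀPA = [0.2900 0.1850]
A−BK = [1.7100 1.8150; -1.1600 -1.2400]
AᵀP(A−BK) = [3.1800 3.2700; 3.2700 3.4050]
P' = Q + AᵀP(A−BK) = [5.4300 3.2700; 3.2700 3.6550]
tr(P') = 9.0850

9.0850


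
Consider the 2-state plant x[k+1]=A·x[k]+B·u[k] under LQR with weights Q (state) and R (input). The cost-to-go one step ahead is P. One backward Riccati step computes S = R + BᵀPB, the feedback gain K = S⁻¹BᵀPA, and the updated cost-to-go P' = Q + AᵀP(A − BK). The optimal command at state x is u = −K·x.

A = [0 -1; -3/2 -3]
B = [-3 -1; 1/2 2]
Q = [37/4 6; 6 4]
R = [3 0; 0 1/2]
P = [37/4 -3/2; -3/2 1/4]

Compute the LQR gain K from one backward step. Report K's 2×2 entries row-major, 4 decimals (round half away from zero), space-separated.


-0.0307 0.0940 -0.1098 0.1612

BᵀP = [-28.5000 4.6250; -12.2500 2.0000]
S = R + BᵀPB = [3 0; 0 1/2] + [87.8125 37.7500; 37.7500 16.2500] = [90.8125 37.7500; 37.7500 16.7500]
BᵀPA = [-6.9375 14.6250; -3.0000 6.2500]
K = S⁻¹·BᵀPA = [-0.0307 0.0940; -0.1098 0.1612]
A−BK = [-0.2020 -0.5567; -1.2650 -3.3694]
AᵀP(A−BK) = [0.0198 0.0110; 0.0110 0.1172]
P' = Q + AᵀP(A−BK) = [9.2698 6.0110; 6.0110 4.1172]
tr(P') = 13.3870


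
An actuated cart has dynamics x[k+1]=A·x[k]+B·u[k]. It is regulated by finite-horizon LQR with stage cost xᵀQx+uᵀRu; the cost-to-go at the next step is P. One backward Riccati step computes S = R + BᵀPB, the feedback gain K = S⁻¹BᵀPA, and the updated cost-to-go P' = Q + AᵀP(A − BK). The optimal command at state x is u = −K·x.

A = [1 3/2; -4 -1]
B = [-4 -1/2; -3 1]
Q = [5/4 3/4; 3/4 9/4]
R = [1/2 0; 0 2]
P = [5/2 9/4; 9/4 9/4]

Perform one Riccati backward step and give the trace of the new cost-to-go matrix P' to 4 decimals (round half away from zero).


5.5646

BᵀP = [-16.7500 -15.7500; 1.0000 1.1250]
S = R + BᵀPB = [1/2 0; 0 2] + [114.2500 -7.3750; -7.3750 0.6250] = [114.7500 -7.3750; -7.3750 2.6250]
BᵀPA = [46.2500 -9.3750; -3.5000 0.3750]
K = S⁻¹·BᵀPA = [0.3873 -0.0885; -0.2452 -0.1058]
A−BK = [2.4265 1.0931; -2.5929 -1.1597]
AᵀP(A−BK) = [1.7296 0.7228; 0.7228 0.3350]
P' = Q + AᵀP(A−BK) = [2.9796 1.4728; 1.4728 2.5850]
tr(P') = 5.5646


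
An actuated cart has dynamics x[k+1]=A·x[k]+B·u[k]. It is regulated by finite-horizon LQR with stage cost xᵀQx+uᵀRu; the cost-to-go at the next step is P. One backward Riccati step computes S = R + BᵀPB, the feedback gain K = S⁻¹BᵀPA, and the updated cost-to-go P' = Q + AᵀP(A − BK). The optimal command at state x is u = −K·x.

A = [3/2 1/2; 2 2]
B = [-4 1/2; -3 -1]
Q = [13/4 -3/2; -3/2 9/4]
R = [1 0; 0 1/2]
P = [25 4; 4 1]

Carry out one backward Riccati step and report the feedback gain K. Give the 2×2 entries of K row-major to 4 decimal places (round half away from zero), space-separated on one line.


-0.4290 -0.2294 -0.2999 -0.5970

BᵀP = [-112.0000 -19.0000; 8.5000 1.0000]
S = R + BᵀPB = [1 0; 0 1/2] + [505.0000 -37.0000; -37.0000 3.2500] = [506.0000 -37.0000; -37.0000 3.7500]
BᵀPA = [-206.0000 -94.0000; 14.7500 6.2500]
K = S⁻¹·BᵀPA = [-0.4290 -0.2294; -0.2999 -0.5970]
A−BK = [-0.0662 -0.1192; 0.4130 0.7148]
AᵀP(A−BK) = [0.2904 0.2942; 0.2942 0.4153]
P' = Q + AᵀP(A−BK) = [3.5404 -1.2058; -1.2058 2.6653]
tr(P') = 6.2058


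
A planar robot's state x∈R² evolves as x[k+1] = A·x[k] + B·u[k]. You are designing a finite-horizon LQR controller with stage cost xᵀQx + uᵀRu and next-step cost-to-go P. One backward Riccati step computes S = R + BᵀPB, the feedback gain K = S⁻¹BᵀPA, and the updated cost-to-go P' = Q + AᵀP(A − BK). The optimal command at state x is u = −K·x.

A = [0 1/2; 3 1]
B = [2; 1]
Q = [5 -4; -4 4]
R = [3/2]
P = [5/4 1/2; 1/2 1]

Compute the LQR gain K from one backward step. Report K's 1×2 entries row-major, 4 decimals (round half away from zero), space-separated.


BᵀP = [3.0000 2.0000]
S = R + BᵀPB = [3/2] + [8.0000] = [9.5000]
BᵀPA = [6.0000 3.5000]
K = S⁻¹·BᵀPA = [0.6316 0.3684]
A−BK = [-1.2632 -0.2368; 2.3684 0.6316]
AᵀP(A−BK) = [5.2105 1.5395; 1.5395 0.5230]
P' = Q + AᵀP(A−BK) = [10.2105 -2.4605; -2.4605 4.5230]
tr(P') = 14.7336

0.6316 0.3684


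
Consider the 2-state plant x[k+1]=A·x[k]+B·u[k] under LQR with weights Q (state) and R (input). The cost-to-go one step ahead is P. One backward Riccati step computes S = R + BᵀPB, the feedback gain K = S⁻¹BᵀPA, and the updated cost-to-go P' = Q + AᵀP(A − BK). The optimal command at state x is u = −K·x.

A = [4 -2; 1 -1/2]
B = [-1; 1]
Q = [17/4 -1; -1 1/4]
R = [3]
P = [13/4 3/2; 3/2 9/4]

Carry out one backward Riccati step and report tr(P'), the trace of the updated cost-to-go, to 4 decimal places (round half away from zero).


BᵀP = [-1.7500 0.7500]
S = R + BᵀPB = [3] + [2.5000] = [5.5000]
BᵀPA = [-6.2500 3.1250]
K = S⁻¹·BᵀPA = [-1.1364 0.5682]
A−BK = [2.8636 -1.4318; 2.1364 -1.0682]
AᵀP(A−BK) = [59.1477 -29.5739; -29.5739 14.7869]
P' = Q + AᵀP(A−BK) = [63.3977 -30.5739; -30.5739 15.0369]
tr(P') = 78.4347

78.4347


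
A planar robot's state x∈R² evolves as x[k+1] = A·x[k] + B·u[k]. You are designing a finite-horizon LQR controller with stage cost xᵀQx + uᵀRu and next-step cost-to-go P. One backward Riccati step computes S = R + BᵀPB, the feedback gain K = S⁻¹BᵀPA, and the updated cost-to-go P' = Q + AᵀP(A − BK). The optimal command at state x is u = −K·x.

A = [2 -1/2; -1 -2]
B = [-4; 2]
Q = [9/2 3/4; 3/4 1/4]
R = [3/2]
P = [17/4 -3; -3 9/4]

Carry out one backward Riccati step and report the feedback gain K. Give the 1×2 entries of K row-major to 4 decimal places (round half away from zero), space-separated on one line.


BᵀP = [-23.0000 16.5000]
S = R + BᵀPB = [3/2] + [125.0000] = [126.5000]
BᵀPA = [-62.5000 -21.5000]
K = S⁻¹·BᵀPA = [-0.4941 -0.1700]
A−BK = [0.0237 -1.1798; -0.0119 -1.6601]
AᵀP(A−BK) = [0.3706 0.1275; 0.1275 0.4083]
P' = Q + AᵀP(A−BK) = [4.8706 0.8775; 0.8775 0.6583]
tr(P') = 5.5289

-0.4941 -0.1700


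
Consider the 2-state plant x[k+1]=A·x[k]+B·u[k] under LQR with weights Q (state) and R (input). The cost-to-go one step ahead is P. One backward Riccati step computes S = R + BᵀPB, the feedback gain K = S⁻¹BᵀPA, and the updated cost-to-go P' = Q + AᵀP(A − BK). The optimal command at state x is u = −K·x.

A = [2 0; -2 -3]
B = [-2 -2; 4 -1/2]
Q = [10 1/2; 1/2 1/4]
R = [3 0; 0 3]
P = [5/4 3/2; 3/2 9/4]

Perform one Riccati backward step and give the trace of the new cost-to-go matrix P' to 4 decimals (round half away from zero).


BᵀP = [3.5000 6.0000; -3.2500 -4.1250]
S = R + BᵀPB = [3 0; 0 3] + [17.0000 -10.0000; -10.0000 8.5625] = [20.0000 -10.0000; -10.0000 11.5625]
BᵀPA = [-5.0000 -18.0000; 1.7500 12.3750]
K = S⁻¹·BᵀPA = [-0.3071 -0.6429; -0.1143 0.5143]
A−BK = [1.1571 -0.2571; -0.8286 -0.1714]
AᵀP(A−BK) = [0.6643 0.3857; 0.3857 2.3143]
P' = Q + AᵀP(A−BK) = [10.6643 0.8857; 0.8857 2.5643]
tr(P') = 13.2286

13.2286


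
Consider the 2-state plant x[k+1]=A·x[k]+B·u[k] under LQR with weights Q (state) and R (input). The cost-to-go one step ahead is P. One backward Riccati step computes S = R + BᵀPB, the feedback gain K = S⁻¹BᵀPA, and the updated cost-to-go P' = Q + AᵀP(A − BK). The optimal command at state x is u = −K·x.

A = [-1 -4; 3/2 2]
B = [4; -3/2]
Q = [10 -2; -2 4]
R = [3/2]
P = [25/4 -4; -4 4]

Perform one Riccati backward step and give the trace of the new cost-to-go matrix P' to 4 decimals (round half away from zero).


BᵀP = [31.0000 -22.0000]
S = R + BᵀPB = [3/2] + [157.0000] = [158.5000]
BᵀPA = [-64.0000 -168.0000]
K = S⁻¹·BᵀPA = [-0.4038 -1.0599]
A−BK = [0.6151 0.2397; 0.8943 0.4101]
AᵀP(A−BK) = [1.4077 1.1640; 1.1640 1.9306]
P' = Q + AᵀP(A−BK) = [11.4077 -0.8360; -0.8360 5.9306]
tr(P') = 17.3383

17.3383


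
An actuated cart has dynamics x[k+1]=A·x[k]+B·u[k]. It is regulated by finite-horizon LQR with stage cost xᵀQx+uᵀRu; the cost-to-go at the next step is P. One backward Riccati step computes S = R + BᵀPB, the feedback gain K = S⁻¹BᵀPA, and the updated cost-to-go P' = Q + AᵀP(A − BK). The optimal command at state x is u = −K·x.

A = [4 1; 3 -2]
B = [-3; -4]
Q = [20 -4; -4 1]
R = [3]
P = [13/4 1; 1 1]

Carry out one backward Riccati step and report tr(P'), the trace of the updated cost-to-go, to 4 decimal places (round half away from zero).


29.3045

BᵀP = [-13.7500 -7.0000]
S = R + BᵀPB = [3] + [69.2500] = [72.2500]
BᵀPA = [-76.0000 0.2500]
K = S⁻¹·BᵀPA = [-1.0519 0.0035]
A−BK = [0.8443 1.0104; -1.2076 -1.9862]
AᵀP(A−BK) = [5.0554 2.2630; 2.2630 3.2491]
P' = Q + AᵀP(A−BK) = [25.0554 -1.7370; -1.7370 4.2491]
tr(P') = 29.3045


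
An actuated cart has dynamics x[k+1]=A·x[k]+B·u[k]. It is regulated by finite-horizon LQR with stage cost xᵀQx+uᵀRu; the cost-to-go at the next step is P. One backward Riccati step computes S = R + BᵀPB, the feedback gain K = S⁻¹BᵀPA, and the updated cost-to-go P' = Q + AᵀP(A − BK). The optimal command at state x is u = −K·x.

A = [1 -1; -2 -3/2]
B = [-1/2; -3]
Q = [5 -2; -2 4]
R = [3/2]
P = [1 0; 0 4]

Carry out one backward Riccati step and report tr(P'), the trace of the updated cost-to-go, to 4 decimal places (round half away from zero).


BᵀP = [-0.5000 -12.0000]
S = R + BᵀPB = [3/2] + [36.2500] = [37.7500]
BᵀPA = [23.5000 18.5000]
K = S⁻¹·BᵀPA = [0.6225 0.4901]
A−BK = [1.3113 -0.7550; -0.1325 -0.0298]
AᵀP(A−BK) = [2.3709 -0.5166; -0.5166 0.9338]
P' = Q + AᵀP(A−BK) = [7.3709 -2.5166; -2.5166 4.9338]
tr(P') = 12.3046

12.3046


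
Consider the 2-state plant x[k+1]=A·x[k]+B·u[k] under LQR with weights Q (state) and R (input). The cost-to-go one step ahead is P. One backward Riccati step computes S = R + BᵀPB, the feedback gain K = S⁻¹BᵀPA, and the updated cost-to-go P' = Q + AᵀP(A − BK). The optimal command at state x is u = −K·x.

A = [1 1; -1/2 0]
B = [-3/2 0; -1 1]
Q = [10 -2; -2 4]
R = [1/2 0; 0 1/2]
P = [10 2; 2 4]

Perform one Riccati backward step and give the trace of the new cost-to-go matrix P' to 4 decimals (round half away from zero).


15.1445

BᵀP = [-17.0000 -7.0000; 2.0000 4.0000]
S = R + BᵀPB = [1/2 0; 0 1/2] + [32.5000 -7.0000; -7.0000 4.0000] = [33.0000 -7.0000; -7.0000 4.5000]
BᵀPA = [-13.5000 -17.0000; 0.0000 2.0000]
K = S⁻¹·BᵀPA = [-0.6106 -0.6281; -0.9497 -0.5327]
A−BK = [0.0842 0.0578; -0.1608 -0.0955]
AᵀP(A−BK) = [0.7575 0.5201; 0.5201 0.3869]
P' = Q + AᵀP(A−BK) = [10.7575 -1.4799; -1.4799 4.3869]
tr(P') = 15.1445


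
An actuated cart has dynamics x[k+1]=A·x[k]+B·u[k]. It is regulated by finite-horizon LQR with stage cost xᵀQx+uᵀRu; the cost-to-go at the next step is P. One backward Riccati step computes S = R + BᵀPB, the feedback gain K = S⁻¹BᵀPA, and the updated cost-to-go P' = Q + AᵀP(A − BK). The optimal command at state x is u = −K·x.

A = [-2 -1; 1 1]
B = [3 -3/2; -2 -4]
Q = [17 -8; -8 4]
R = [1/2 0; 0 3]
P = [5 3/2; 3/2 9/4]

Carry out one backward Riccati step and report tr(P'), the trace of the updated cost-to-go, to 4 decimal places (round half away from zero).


21.2893

BᵀP = [12.0000 0.0000; -13.5000 -11.2500]
S = R + BᵀPB = [1/2 0; 0 3] + [36.0000 -18.0000; -18.0000 65.2500] = [36.5000 -18.0000; -18.0000 68.2500]
BᵀPA = [-24.0000 -12.0000; 15.7500 2.2500]
K = S⁻¹·BᵀPA = [-0.6250 -0.3592; 0.0659 -0.0618]
A−BK = [-0.0260 -0.0150; 0.0137 0.0344]
AᵀP(A−BK) = [0.2111 0.1014; 0.1014 0.0782]
P' = Q + AᵀP(A−BK) = [17.2111 -7.8986; -7.8986 4.0782]
tr(P') = 21.2893


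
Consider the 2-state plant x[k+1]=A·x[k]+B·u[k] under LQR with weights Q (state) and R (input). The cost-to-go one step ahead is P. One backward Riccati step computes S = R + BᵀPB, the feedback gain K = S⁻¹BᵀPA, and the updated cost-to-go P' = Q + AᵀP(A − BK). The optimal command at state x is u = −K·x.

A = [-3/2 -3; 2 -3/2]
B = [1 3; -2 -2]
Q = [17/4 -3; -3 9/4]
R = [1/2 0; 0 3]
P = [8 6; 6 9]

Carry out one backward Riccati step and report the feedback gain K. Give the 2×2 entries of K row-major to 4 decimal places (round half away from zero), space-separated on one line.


-0.7414 2.4439 -0.2334 -1.6751

BᵀP = [-4.0000 -12.0000; 12.0000 0.0000]
S = R + BᵀPB = [1/2 0; 0 3] + [20.0000 12.0000; 12.0000 36.0000] = [20.5000 12.0000; 12.0000 39.0000]
BᵀPA = [-18.0000 30.0000; -18.0000 -36.0000]
K = S⁻¹·BᵀPA = [-0.7414 2.4439; -0.2334 -1.6751]
A−BK = [-0.0584 -0.4188; 0.0503 0.0378]
AᵀP(A−BK) = [0.4531 0.3398; 0.3398 12.6299]
P' = Q + AᵀP(A−BK) = [4.7031 -2.6602; -2.6602 14.8799]
tr(P') = 19.5830


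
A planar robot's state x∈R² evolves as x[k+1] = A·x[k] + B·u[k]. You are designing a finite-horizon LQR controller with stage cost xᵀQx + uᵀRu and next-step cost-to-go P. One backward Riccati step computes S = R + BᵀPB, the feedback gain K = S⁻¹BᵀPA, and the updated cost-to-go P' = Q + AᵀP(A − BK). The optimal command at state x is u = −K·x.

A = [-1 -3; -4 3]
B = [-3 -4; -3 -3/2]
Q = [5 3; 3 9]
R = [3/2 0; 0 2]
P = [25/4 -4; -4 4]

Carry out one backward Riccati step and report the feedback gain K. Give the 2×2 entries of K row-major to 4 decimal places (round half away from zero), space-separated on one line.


1.5474 -1.6737 -0.9965 2.0982

BᵀP = [-6.7500 0.0000; -19.0000 10.0000]
S = R + BᵀPB = [3/2 0; 0 2] + [20.2500 27.0000; 27.0000 61.0000] = [21.7500 27.0000; 27.0000 63.0000]
BᵀPA = [6.7500 20.2500; -21.0000 87.0000]
K = S⁻¹·BᵀPA = [1.5474 -1.6737; -0.9965 2.0982]
A−BK = [-0.3439 0.3719; -0.8526 1.1263]
AᵀP(A−BK) = [6.8789 -9.8895; -9.8895 15.5947]
P' = Q + AᵀP(A−BK) = [11.8789 -6.8895; -6.8895 24.5947]
tr(P') = 36.4737


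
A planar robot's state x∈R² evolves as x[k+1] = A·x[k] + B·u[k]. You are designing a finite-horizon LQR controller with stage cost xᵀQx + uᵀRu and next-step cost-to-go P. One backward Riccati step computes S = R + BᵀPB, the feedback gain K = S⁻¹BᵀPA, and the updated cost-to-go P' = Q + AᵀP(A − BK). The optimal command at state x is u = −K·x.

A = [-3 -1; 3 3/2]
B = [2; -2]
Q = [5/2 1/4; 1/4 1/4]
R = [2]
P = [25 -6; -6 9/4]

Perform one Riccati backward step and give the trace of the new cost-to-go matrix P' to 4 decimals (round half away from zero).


7.9253

BᵀP = [62.0000 -16.5000]
S = R + BᵀPB = [2] + [157.0000] = [159.0000]
BᵀPA = [-235.5000 -86.7500]
K = S⁻¹·BᵀPA = [-1.4811 -0.5456]
A−BK = [-0.0377 0.0912; 0.0377 0.4088]
AᵀP(A−BK) = [4.4434 1.6368; 1.6368 0.7319]
P' = Q + AᵀP(A−BK) = [6.9434 1.8868; 1.8868 0.9819]
tr(P') = 7.9253


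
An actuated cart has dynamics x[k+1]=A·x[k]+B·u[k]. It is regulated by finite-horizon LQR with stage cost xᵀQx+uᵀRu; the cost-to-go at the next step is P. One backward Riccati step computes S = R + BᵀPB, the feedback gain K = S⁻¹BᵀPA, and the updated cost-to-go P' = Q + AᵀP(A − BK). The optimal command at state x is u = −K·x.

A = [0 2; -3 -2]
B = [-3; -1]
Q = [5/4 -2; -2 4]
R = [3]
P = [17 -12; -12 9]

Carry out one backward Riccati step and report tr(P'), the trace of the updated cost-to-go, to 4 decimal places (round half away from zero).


BᵀP = [-39.0000 27.0000]
S = R + BᵀPB = [3] + [90.0000] = [93.0000]
BᵀPA = [-81.0000 -132.0000]
K = S⁻¹·BᵀPA = [-0.8710 -1.4194]
A−BK = [-2.6129 -2.2581; -3.8710 -3.4194]
AᵀP(A−BK) = [10.4516 11.0323; 11.0323 12.6452]
P' = Q + AᵀP(A−BK) = [11.7016 9.0323; 9.0323 16.6452]
tr(P') = 28.3468

28.3468


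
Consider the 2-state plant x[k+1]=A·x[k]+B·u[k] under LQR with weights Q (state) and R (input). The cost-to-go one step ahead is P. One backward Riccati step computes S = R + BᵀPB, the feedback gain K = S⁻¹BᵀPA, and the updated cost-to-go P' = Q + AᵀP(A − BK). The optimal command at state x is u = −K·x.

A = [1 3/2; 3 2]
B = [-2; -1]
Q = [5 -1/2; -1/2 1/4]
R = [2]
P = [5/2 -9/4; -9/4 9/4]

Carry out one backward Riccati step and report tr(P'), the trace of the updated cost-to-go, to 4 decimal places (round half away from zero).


12.5506

BᵀP = [-2.7500 2.2500]
S = R + BᵀPB = [2] + [3.2500] = [5.2500]
BᵀPA = [4.0000 0.3750]
K = S⁻¹·BᵀPA = [0.7619 0.0714]
A−BK = [2.5238 1.6429; 3.7619 2.0714]
AᵀP(A−BK) = [6.2024 2.3393; 2.3393 1.0982]
P' = Q + AᵀP(A−BK) = [11.2024 1.8393; 1.8393 1.3482]
tr(P') = 12.5506


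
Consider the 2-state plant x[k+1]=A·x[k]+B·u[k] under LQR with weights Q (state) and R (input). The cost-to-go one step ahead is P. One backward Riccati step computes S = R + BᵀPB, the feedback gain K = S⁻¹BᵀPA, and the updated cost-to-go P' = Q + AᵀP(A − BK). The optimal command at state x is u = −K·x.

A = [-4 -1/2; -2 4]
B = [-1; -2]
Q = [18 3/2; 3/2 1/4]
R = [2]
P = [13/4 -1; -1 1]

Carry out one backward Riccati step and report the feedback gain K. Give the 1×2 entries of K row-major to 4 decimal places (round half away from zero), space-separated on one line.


1.3333 -0.6429

BᵀP = [-1.2500 -1.0000]
S = R + BᵀPB = [2] + [3.2500] = [5.2500]
BᵀPA = [7.0000 -3.3750]
K = S⁻¹·BᵀPA = [1.3333 -0.6429]
A−BK = [-2.6667 -1.1429; 0.6667 2.7143]
AᵀP(A−BK) = [30.6667 18.0000; 18.0000 18.6429]
P' = Q + AᵀP(A−BK) = [48.6667 19.5000; 19.5000 18.8929]
tr(P') = 67.5595


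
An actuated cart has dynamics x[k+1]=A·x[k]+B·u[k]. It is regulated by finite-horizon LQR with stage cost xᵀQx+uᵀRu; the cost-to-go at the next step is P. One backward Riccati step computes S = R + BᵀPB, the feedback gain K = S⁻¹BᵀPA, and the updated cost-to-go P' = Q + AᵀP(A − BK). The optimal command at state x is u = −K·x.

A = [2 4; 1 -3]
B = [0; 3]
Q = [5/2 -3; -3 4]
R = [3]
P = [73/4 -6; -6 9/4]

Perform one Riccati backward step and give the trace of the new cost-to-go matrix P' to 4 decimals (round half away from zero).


BᵀP = [-18.0000 6.7500]
S = R + BᵀPB = [3] + [20.2500] = [23.2500]
BᵀPA = [-29.2500 -92.2500]
K = S⁻¹·BᵀPA = [-1.2581 -3.9677]
A−BK = [2.0000 4.0000; 4.7742 8.9032]
AᵀP(A−BK) = [14.4516 35.1935; 35.1935 90.2258]
P' = Q + AᵀP(A−BK) = [16.9516 32.1935; 32.1935 94.2258]
tr(P') = 111.1774

111.1774


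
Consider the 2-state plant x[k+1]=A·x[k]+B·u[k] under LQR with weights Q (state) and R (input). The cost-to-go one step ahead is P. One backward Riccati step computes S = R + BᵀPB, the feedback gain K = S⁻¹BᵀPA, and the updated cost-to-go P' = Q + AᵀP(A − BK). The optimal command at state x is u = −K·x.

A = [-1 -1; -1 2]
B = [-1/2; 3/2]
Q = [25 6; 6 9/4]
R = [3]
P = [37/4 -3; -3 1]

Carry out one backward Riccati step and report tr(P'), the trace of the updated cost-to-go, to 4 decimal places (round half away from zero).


34.6749

BᵀP = [-9.1250 3.0000]
S = R + BᵀPB = [3] + [9.0625] = [12.0625]
BᵀPA = [6.1250 15.1250]
K = S⁻¹·BᵀPA = [0.5078 1.2539]
A−BK = [-0.7461 -0.3731; -1.7617 0.1192]
AᵀP(A−BK) = [1.1399 2.5699; 2.5699 6.2850]
P' = Q + AᵀP(A−BK) = [26.1399 8.5699; 8.5699 8.5350]
tr(P') = 34.6749


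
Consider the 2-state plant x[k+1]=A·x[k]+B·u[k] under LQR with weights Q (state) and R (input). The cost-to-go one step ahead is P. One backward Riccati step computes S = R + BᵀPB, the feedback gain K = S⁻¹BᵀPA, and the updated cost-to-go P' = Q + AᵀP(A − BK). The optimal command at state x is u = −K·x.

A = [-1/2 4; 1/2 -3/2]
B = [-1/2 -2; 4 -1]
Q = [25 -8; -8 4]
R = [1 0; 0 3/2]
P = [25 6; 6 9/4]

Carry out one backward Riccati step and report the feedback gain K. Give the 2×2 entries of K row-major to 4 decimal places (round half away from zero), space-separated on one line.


0.1570 -0.7103 0.1990 -1.7473

BᵀP = [11.5000 6.0000; -56.0000 -14.2500]
S = R + BᵀPB = [1 0; 0 3/2] + [18.2500 -29.0000; -29.0000 126.2500] = [19.2500 -29.0000; -29.0000 127.7500]
BᵀPA = [-2.7500 37.0000; 20.8750 -202.6250]
K = S⁻¹·BᵀPA = [0.1570 -0.7103; 0.1990 -1.7473]
A−BK = [-0.0234 0.1502; 0.0710 -0.4062]
AᵀP(A−BK) = [0.0892 -0.6650; -0.6650 5.2874]
P' = Q + AᵀP(A−BK) = [25.0892 -8.6650; -8.6650 9.2874]
tr(P') = 34.3765


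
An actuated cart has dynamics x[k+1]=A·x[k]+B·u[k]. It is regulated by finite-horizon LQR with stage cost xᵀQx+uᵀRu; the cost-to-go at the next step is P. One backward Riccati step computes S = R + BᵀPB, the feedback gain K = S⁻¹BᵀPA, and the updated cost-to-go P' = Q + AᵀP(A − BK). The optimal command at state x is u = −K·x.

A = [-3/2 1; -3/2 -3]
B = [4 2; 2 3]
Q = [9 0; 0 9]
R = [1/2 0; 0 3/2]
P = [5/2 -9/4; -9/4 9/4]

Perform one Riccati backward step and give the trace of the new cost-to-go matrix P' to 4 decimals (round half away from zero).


21.8703

BᵀP = [5.5000 -4.5000; -1.7500 2.2500]
S = R + BᵀPB = [1/2 0; 0 3/2] + [13.0000 -2.5000; -2.5000 3.2500] = [13.5000 -2.5000; -2.5000 4.7500]
BᵀPA = [-1.5000 19.0000; -0.7500 -8.5000]
K = S⁻¹·BᵀPA = [-0.1555 1.1922; -0.2397 -1.1620]
A−BK = [-0.3985 -1.4449; -0.4698 -1.8985]
AᵀP(A−BK) = [0.1494 0.5418; 0.5418 3.7208]
P' = Q + AᵀP(A−BK) = [9.1494 0.5418; 0.5418 12.7208]
tr(P') = 21.8703


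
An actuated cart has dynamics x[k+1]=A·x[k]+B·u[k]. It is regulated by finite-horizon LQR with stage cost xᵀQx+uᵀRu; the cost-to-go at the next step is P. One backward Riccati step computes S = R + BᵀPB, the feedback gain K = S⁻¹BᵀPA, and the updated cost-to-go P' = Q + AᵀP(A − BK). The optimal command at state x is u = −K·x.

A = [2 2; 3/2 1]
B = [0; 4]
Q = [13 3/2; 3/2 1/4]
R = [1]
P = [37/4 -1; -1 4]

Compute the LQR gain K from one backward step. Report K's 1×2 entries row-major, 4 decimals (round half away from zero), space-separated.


0.2462 0.1231

BᵀP = [-4.0000 16.0000]
S = R + BᵀPB = [1] + [64.0000] = [65.0000]
BᵀPA = [16.0000 8.0000]
K = S⁻¹·BᵀPA = [0.2462 0.1231]
A−BK = [2.0000 2.0000; 0.5154 0.5077]
AᵀP(A−BK) = [36.0615 36.0308; 36.0308 36.0154]
P' = Q + AᵀP(A−BK) = [49.0615 37.5308; 37.5308 36.2654]
tr(P') = 85.3269


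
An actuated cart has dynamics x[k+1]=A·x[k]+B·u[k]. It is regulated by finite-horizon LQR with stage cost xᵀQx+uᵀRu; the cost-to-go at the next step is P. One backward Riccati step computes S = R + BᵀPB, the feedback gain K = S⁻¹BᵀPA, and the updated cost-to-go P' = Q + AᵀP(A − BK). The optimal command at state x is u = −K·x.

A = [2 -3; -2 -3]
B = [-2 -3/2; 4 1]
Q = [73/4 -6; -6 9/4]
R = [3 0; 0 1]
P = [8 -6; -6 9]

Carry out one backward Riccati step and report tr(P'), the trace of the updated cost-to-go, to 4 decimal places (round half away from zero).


BᵀP = [-40.0000 48.0000; -18.0000 18.0000]
S = R + BᵀPB = [3 0; 0 1] + [272.0000 108.0000; 108.0000 45.0000] = [275.0000 108.0000; 108.0000 46.0000]
BᵀPA = [-176.0000 -24.0000; -72.0000 0.0000]
K = S⁻¹·BᵀPA = [-0.3245 -1.1197; -0.8032 2.6288]
A−BK = [0.1460 -1.2961; 0.1014 -1.1501]
AᵀP(A−BK) = [1.0467 -1.7890; -1.7890 18.1278]
P' = Q + AᵀP(A−BK) = [19.2967 -7.7890; -7.7890 20.3778]
tr(P') = 39.6744

39.6744


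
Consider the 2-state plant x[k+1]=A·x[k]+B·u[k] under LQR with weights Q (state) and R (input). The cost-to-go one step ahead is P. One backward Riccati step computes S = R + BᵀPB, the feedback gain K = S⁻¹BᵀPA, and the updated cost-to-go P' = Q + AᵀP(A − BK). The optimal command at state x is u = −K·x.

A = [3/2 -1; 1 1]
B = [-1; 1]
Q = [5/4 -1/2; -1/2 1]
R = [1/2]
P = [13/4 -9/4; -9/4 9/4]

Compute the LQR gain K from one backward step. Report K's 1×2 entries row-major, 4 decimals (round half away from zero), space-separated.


-0.3571 0.9524

BᵀP = [-5.5000 4.5000]
S = R + BᵀPB = [1/2] + [10.0000] = [10.5000]
BᵀPA = [-3.7500 10.0000]
K = S⁻¹·BᵀPA = [-0.3571 0.9524]
A−BK = [1.1429 -0.0476; 1.3571 0.0476]
AᵀP(A−BK) = [1.4732 -0.1786; -0.1786 0.4762]
P' = Q + AᵀP(A−BK) = [2.7232 -0.6786; -0.6786 1.4762]
tr(P') = 4.1994


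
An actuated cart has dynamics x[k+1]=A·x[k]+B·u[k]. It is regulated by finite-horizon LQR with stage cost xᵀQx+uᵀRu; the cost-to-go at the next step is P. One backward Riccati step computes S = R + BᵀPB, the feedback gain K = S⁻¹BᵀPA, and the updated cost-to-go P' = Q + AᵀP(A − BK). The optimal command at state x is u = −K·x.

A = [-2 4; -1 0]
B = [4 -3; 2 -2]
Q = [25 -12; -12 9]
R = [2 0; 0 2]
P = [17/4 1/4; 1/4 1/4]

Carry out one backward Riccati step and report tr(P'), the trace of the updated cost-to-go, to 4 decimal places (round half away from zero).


36.5283

BᵀP = [17.5000 1.5000; -13.2500 -1.2500]
S = R + BᵀPB = [2 0; 0 2] + [73.0000 -55.5000; -55.5000 42.2500] = [75.0000 -55.5000; -55.5000 44.2500]
BᵀPA = [-36.5000 70.0000; 27.7500 -53.0000]
K = S⁻¹·BᵀPA = [-0.3145 0.6541; 0.2327 -0.3774]
A−BK = [-0.0440 0.2516; 0.0943 -2.0629]
AᵀP(A−BK) = [0.3145 -0.6541; -0.6541 2.2138]
P' = Q + AᵀP(A−BK) = [25.3145 -12.6541; -12.6541 11.2138]
tr(P') = 36.5283


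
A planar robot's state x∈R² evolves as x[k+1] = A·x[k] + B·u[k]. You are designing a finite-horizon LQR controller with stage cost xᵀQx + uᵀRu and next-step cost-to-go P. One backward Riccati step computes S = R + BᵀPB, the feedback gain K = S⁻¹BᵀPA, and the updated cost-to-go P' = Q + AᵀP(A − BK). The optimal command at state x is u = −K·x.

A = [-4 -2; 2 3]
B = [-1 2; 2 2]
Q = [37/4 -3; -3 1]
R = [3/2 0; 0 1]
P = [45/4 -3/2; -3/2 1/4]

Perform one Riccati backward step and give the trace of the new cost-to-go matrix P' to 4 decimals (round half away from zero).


17.1957

BᵀP = [-14.2500 2.0000; 19.5000 -2.5000]
S = R + BᵀPB = [3/2 0; 0 1] + [18.2500 -24.5000; -24.5000 34.0000] = [19.7500 -24.5000; -24.5000 35.0000]
BᵀPA = [61.0000 34.5000; -83.0000 -46.5000]
K = S⁻¹·BᵀPA = [1.1154 0.7500; -1.5907 -0.8036]
A−BK = [0.2967 0.3571; 2.9505 3.1071]
AᵀP(A−BK) = [4.9368 3.0536; 3.0536 2.0089]
P' = Q + AᵀP(A−BK) = [14.1868 0.0536; 0.0536 3.0089]
tr(P') = 17.1957


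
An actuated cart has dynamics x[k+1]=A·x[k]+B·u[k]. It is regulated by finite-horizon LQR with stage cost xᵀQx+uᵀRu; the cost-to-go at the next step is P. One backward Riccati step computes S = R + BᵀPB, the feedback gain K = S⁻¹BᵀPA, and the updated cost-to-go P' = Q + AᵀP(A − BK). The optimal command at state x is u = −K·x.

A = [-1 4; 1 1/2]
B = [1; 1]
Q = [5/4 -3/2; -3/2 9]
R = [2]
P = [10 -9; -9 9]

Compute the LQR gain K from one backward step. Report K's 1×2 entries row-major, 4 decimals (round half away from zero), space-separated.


-0.3333 1.3333

BᵀP = [1.0000 0.0000]
S = R + BᵀPB = [2] + [1.0000] = [3.0000]
BᵀPA = [-1.0000 4.0000]
K = S⁻¹·BᵀPA = [-0.3333 1.3333]
A−BK = [-0.6667 2.6667; 1.3333 -0.8333]
AᵀP(A−BK) = [36.6667 -65.6667; -65.6667 120.9167]
P' = Q + AᵀP(A−BK) = [37.9167 -67.1667; -67.1667 129.9167]
tr(P') = 167.8333
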